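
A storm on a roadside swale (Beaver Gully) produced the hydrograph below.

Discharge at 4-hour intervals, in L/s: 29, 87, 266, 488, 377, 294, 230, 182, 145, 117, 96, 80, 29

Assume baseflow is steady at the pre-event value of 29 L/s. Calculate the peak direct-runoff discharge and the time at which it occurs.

Q_p = 459.0 L/s at t = 12 h

Subtracting baseflow gives direct-runoff ordinates: 0.0, 58.0, 237.0, 459.0, 348.0, 265.0, 201.0, 153.0, 116.0, 88.0, 67.0, 51.0, 0.0 L/s.
The maximum is 459.0 L/s, occurring at the reading for t = 12 h.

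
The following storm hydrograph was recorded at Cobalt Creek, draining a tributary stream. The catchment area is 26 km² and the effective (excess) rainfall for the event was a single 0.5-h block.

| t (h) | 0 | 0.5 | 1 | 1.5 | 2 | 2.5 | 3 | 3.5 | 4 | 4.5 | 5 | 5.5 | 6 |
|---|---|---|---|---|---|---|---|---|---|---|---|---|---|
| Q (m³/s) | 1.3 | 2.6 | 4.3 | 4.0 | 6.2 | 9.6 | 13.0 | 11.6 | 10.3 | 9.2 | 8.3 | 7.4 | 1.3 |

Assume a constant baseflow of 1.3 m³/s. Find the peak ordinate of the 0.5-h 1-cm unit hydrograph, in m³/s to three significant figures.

Direct runoff: 0.0, 1.3, 3.0, 2.7, 4.9, 8.3, 11.7, 10.3, 9.0, 7.9, 7.0, 6.1, 0.0 m³/s; ΣQ_DR = 72.20 m³/s, peak = 11.7 m³/s.
Runoff depth d = ΣQ_DR·Δt / A = 72.20 × 1800 / (26 km²) = 4.998 mm.
The 1-cm UH is the DRH scaled by (10 mm)/d, so U_p = 11.7 × 10/4.998 = 23.4 m³/s.

U_p ≈ 23.4 m³/s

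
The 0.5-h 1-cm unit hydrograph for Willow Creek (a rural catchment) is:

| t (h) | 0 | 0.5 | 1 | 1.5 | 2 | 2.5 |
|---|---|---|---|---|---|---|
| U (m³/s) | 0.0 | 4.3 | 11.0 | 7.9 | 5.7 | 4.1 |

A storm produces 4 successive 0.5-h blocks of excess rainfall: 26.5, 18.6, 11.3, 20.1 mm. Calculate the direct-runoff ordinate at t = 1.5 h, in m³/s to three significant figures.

Q ≈ 46.3 m³/s

By discrete convolution, Q_j = Σ (P_i / 10 mm) · U_{j−i}.
At t = 1.5 h (j=3): Q = (26.5/10)·7.9 + (18.6/10)·11.0 + (11.3/10)·4.3 + (20.1/10)·0.0 = 46.3 m³/s.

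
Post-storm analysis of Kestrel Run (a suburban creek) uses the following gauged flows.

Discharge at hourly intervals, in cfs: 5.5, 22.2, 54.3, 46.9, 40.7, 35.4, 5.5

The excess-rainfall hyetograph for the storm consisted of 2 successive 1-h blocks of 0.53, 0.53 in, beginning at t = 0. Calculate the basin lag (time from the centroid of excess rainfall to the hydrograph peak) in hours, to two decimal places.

t_L ≈ 1.00 h

Centroid of excess rainfall: t_c = Σ P_i·t̄_i / ΣP_i = 1.0000 h (block centres at 0.5, 1.5 h).
Hydrograph peak occurs at t = 2 h, so basin lag t_L = 2 − 1.0000 = 1.00 h.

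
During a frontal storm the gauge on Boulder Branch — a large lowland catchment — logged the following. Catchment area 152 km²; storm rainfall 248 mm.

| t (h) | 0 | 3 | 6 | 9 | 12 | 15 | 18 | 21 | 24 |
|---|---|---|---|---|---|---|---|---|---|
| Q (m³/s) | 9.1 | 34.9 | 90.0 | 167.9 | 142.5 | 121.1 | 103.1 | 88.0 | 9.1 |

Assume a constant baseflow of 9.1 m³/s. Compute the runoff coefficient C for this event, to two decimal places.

ΣQ_DR = 683.8 m³/s; V = ΣQ_DR·Δt = 7.385 × 10^6 m³.
Runoff depth d = V / A = 48.59 mm.
C = d / P = 48.59 / 248 = 0.20.

C ≈ 0.20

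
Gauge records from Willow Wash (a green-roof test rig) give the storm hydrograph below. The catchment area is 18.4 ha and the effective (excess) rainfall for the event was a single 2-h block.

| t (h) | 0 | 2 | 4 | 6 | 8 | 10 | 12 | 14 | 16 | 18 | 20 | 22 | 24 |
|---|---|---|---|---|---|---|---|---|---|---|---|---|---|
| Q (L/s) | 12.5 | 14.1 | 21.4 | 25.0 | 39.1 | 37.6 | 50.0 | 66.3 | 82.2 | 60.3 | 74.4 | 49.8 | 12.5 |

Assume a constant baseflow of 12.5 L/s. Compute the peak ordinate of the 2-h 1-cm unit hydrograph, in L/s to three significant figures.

Direct runoff: 0.0, 1.6, 8.9, 12.5, 26.6, 25.1, 37.5, 53.8, 69.7, 47.8, 61.9, 37.3, 0.0 L/s; ΣQ_DR = 382.7 L/s, peak = 69.7 L/s.
Runoff depth d = ΣQ_DR·Δt / A = 382.7 × 7200 / (18.4 ha) = 14.98 mm.
The 1-cm UH is the DRH scaled by (10 mm)/d, so U_p = 69.7 × 10/14.98 = 46.5 L/s.

U_p ≈ 46.5 L/s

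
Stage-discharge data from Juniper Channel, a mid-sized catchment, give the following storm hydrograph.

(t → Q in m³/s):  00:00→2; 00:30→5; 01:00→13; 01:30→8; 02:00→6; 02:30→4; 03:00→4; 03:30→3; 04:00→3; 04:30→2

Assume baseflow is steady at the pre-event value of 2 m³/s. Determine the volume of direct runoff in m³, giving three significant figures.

V ≈ 54000 m³

Direct-runoff ordinates (Q − Q_b): 0.0, 3.0, 11.0, 6.0, 4.0, 2.0, 2.0, 1.0, 1.0, 0.0 m³/s.
ΣQ_DR = 30.00 m³/s.
With Δt = 0.5 h = 1800 s, V = ΣQ_DR · Δt = 30.00 × 1800 = 54000 m³.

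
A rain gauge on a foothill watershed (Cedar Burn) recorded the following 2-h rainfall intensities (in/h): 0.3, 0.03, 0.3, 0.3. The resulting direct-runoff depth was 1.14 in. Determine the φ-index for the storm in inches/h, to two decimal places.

φ ≈ 0.11 in/h

Only the 3 blocks with intensity above φ contribute runoff: 0.3, 0.3, 0.3 in/h.
Σ(I−φ)·Δt = d  ⇒  (0.3+0.3+0.3 − 3φ)·2 = 1.14
φ = (0.9000 − 1.14/2) / 3 = 0.11 in/h.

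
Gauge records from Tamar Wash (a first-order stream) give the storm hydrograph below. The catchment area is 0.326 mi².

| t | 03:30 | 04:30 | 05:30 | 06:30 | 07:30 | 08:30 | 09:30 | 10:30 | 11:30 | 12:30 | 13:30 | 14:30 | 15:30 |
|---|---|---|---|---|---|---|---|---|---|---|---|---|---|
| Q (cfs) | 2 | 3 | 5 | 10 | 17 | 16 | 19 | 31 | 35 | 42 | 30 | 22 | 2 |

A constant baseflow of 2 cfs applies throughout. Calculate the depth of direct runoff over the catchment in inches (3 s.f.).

Direct runoff: 0.0, 1.0, 3.0, 8.0, 15.0, 14.0, 17.0, 29.0, 33.0, 40.0, 28.0, 20.0, 0.0 cfs; ΣQ_DR = 208.0 cfs.
V = ΣQ_DR · Δt = 208.0 × 3600 s = 7.488 × 10^5 ft³.
Over A = 0.326 mi², depth = V / A = 0.989 in.

d ≈ 0.989 in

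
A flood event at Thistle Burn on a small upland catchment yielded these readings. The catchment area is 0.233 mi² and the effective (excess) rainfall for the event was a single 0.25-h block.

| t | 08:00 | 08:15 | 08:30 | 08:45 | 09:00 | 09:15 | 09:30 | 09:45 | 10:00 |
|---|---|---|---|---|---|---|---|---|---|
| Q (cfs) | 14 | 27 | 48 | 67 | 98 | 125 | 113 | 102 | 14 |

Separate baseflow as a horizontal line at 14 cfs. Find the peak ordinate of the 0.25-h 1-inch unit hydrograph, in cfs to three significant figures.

U_p ≈ 139 cfs

Direct runoff: 0.0, 13.0, 34.0, 53.0, 84.0, 111.0, 99.0, 88.0, 0.0 cfs; ΣQ_DR = 482.0 cfs, peak = 111.0 cfs.
Runoff depth d = ΣQ_DR·Δt / A = 482.0 × 900 / (0.233 mi²) = 0.8014 in.
The 1-inch UH is the DRH scaled by (1 in)/d, so U_p = 111.0 × 1/0.8014 = 139 cfs.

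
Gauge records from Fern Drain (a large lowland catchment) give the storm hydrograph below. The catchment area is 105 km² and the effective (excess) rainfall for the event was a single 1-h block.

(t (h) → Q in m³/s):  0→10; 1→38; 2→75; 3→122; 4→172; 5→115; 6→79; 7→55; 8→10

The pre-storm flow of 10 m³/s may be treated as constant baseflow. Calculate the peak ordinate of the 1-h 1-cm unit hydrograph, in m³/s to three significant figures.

Direct runoff: 0.0, 28.0, 65.0, 112.0, 162.0, 105.0, 69.0, 45.0, 0.0 m³/s; ΣQ_DR = 586.0 m³/s, peak = 162.0 m³/s.
Runoff depth d = ΣQ_DR·Δt / A = 586.0 × 3600 / (105 km²) = 20.09 mm.
The 1-cm UH is the DRH scaled by (10 mm)/d, so U_p = 162.0 × 10/20.09 = 80.6 m³/s.

U_p ≈ 80.6 m³/s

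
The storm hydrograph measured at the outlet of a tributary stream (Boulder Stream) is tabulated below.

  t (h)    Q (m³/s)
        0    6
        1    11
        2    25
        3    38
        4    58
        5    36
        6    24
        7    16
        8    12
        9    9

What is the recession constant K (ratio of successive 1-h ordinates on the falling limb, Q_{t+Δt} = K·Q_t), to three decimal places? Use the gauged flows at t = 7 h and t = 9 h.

Using the recession-limb readings at t = 7 h and t = 9 h: Q falls from 16 to 9 m³/s over 2 intervals.
K = (Q₂/Q₁)^(1/2) = (9/16)^(1/2) = 0.750.

K ≈ 0.750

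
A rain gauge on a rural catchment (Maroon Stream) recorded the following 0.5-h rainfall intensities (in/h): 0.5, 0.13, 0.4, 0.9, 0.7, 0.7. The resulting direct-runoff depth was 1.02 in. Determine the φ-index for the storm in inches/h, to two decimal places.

φ ≈ 0.23 in/h

Only the 5 blocks with intensity above φ contribute runoff: 0.5, 0.4, 0.9, 0.7, 0.7 in/h.
Σ(I−φ)·Δt = d  ⇒  (0.5+0.4+0.9+0.7+0.7 − 5φ)·0.5 = 1.02
φ = (3.200 − 1.02/0.5) / 5 = 0.23 in/h.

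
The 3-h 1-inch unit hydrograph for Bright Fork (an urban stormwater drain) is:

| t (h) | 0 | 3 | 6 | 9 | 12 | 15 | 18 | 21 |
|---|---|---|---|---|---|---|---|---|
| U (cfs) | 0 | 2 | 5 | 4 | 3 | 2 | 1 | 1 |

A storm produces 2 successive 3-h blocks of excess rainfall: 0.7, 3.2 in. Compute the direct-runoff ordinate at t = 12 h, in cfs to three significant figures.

By discrete convolution, Q_j = Σ (P_i / 1 in) · U_{j−i}.
At t = 12 h (j=4): Q = (0.7/1)·3 + (3.2/1)·4 = 14.9 cfs.

Q ≈ 14.9 cfs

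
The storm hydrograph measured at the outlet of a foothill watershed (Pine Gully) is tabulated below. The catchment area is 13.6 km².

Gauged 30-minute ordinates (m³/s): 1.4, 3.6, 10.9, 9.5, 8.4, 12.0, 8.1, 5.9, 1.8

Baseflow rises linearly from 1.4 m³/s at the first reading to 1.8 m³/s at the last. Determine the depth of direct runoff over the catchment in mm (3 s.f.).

d ≈ 6.25 mm

Direct runoff: 0.00, 2.15, 9.40, 7.95, 6.80, 10.35, 6.40, 4.15, 0.00 m³/s; ΣQ_DR = 47.20 m³/s.
V = ΣQ_DR · Δt = 47.20 × 1800 s = 84960 m³.
Over A = 13.6 km², depth = V / A = 6.25 mm.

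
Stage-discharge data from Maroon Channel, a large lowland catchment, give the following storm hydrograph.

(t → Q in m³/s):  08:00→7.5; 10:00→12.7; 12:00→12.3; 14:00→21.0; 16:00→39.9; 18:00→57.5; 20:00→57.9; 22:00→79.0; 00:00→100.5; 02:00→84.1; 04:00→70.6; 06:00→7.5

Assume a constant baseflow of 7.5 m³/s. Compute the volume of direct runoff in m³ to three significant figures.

Direct-runoff ordinates (Q − Q_b): 0.0, 5.2, 4.8, 13.5, 32.4, 50.0, 50.4, 71.5, 93.0, 76.6, 63.1, 0.0 m³/s.
ΣQ_DR = 460.5 m³/s.
With Δt = 2 h = 7200 s, V = ΣQ_DR · Δt = 460.5 × 7200 = 3.32 × 10^6 m³.

V ≈ 3.32 × 10^6 m³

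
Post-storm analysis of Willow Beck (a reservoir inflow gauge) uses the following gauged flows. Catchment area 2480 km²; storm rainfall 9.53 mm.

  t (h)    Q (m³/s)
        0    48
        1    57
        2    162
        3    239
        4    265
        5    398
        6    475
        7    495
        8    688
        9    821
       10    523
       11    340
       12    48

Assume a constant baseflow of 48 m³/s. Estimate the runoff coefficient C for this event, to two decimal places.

ΣQ_DR = 3935 m³/s; V = ΣQ_DR·Δt = 1.417 × 10^7 m³.
Runoff depth d = V / A = 5.712 mm.
C = d / P = 5.712 / 9.53 = 0.60.

C ≈ 0.60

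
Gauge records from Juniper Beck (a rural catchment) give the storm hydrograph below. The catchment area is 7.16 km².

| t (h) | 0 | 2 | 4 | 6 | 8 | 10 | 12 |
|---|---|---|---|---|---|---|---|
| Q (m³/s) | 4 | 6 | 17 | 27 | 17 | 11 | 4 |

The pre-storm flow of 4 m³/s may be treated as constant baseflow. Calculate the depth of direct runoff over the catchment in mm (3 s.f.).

Direct runoff: 0.0, 2.0, 13.0, 23.0, 13.0, 7.0, 0.0 m³/s; ΣQ_DR = 58.00 m³/s.
V = ΣQ_DR · Δt = 58.00 × 7200 s = 4.176 × 10^5 m³.
Over A = 7.16 km², depth = V / A = 58.3 mm.

d ≈ 58.3 mm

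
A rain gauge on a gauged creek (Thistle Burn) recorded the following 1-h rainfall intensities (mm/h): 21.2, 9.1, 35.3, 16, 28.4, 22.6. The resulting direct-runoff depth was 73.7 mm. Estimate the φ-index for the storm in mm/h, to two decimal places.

φ ≈ 9.96 mm/h

Only the 5 blocks with intensity above φ contribute runoff: 21.2, 35.3, 16, 28.4, 22.6 mm/h.
Σ(I−φ)·Δt = d  ⇒  (21.2+35.3+16+28.4+22.6 − 5φ)·1 = 73.7
φ = (123.5 − 73.7/1) / 5 = 9.96 mm/h.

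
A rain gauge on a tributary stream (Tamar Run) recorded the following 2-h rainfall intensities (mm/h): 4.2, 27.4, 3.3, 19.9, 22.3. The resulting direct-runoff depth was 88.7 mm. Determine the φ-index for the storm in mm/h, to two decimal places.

φ ≈ 8.42 mm/h

Only the 3 blocks with intensity above φ contribute runoff: 27.4, 19.9, 22.3 mm/h.
Σ(I−φ)·Δt = d  ⇒  (27.4+19.9+22.3 − 3φ)·2 = 88.7
φ = (69.60 − 88.7/2) / 3 = 8.42 mm/h.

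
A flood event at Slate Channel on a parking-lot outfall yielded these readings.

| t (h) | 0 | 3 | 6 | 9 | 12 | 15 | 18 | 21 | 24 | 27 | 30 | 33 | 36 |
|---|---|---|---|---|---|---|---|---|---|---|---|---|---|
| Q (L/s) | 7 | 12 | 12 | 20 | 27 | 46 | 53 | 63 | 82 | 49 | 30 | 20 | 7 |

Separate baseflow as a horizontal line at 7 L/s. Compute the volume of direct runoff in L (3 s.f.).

Direct-runoff ordinates (Q − Q_b): 0.0, 5.0, 5.0, 13.0, 20.0, 39.0, 46.0, 56.0, 75.0, 42.0, 23.0, 13.0, 0.0 L/s.
ΣQ_DR = 337.0 L/s.
With Δt = 3 h = 10800 s, V = ΣQ_DR · Δt = 337.0 × 10800 = 3.64 × 10^6 L.

V ≈ 3.64 × 10^6 L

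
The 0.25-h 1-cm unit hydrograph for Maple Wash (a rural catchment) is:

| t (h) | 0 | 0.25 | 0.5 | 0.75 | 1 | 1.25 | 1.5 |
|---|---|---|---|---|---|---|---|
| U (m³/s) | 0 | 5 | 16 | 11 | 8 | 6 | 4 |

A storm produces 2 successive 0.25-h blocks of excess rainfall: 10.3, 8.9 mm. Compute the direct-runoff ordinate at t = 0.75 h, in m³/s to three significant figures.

Q ≈ 25.6 m³/s

By discrete convolution, Q_j = Σ (P_i / 10 mm) · U_{j−i}.
At t = 0.75 h (j=3): Q = (10.3/10)·11 + (8.9/10)·16 = 25.6 m³/s.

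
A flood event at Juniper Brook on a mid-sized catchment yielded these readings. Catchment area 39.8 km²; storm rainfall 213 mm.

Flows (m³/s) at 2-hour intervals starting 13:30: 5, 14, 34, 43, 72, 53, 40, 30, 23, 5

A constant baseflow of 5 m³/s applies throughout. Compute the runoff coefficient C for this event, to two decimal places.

C ≈ 0.23

ΣQ_DR = 269.0 m³/s; V = ΣQ_DR·Δt = 1.937 × 10^6 m³.
Runoff depth d = V / A = 48.66 mm.
C = d / P = 48.66 / 213 = 0.23.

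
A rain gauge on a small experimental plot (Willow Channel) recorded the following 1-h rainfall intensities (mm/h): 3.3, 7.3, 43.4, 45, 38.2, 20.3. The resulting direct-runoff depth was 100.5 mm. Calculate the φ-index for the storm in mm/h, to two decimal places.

Only the 4 blocks with intensity above φ contribute runoff: 43.4, 45, 38.2, 20.3 mm/h.
Σ(I−φ)·Δt = d  ⇒  (43.4+45+38.2+20.3 − 4φ)·1 = 100.5
φ = (146.9 − 100.5/1) / 4 = 11.60 mm/h.

φ ≈ 11.60 mm/h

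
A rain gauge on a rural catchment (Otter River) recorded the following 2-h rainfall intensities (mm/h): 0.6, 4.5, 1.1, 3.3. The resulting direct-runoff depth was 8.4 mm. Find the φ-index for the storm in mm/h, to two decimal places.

Only the 2 blocks with intensity above φ contribute runoff: 4.5, 3.3 mm/h.
Σ(I−φ)·Δt = d  ⇒  (4.5+3.3 − 2φ)·2 = 8.4
φ = (7.800 − 8.4/2) / 2 = 1.80 mm/h.

φ ≈ 1.80 mm/h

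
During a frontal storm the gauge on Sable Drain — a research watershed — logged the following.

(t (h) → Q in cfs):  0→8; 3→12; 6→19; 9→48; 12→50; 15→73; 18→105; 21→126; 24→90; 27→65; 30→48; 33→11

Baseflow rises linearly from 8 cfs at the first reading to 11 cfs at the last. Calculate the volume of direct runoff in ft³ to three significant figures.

Direct-runoff ordinates (Q − Q_b): 0.00, 3.73, 10.45, 39.18, 40.91, 63.64, 95.36, 116.09, 79.82, 54.55, 37.27, 0.00 cfs.
ΣQ_DR = 541.0 cfs.
With Δt = 3 h = 10800 s, V = ΣQ_DR · Δt = 541.0 × 10800 = 5.84 × 10^6 ft³.

V ≈ 5.84 × 10^6 ft³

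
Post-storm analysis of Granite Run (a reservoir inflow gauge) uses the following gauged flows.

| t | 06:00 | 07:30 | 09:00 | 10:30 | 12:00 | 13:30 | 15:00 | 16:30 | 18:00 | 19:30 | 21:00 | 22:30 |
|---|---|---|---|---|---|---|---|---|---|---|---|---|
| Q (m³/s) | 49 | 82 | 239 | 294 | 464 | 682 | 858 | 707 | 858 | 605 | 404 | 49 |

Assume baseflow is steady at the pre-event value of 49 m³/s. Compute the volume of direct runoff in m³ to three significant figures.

V ≈ 2.54 × 10^7 m³

Direct-runoff ordinates (Q − Q_b): 0.0, 33.0, 190.0, 245.0, 415.0, 633.0, 809.0, 658.0, 809.0, 556.0, 355.0, 0.0 m³/s.
ΣQ_DR = 4703 m³/s.
With Δt = 1.5 h = 5400 s, V = ΣQ_DR · Δt = 4703 × 5400 = 2.54 × 10^7 m³.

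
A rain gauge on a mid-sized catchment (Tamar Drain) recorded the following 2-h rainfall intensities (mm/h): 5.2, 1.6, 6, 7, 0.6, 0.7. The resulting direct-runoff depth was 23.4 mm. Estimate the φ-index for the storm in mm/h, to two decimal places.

Only the 3 blocks with intensity above φ contribute runoff: 5.2, 6, 7 mm/h.
Σ(I−φ)·Δt = d  ⇒  (5.2+6+7 − 3φ)·2 = 23.4
φ = (18.20 − 23.4/2) / 3 = 2.17 mm/h.

φ ≈ 2.17 mm/h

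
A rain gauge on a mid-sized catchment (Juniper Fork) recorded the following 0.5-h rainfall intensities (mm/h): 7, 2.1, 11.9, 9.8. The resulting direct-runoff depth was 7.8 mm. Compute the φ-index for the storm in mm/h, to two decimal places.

φ ≈ 4.37 mm/h

Only the 3 blocks with intensity above φ contribute runoff: 7, 11.9, 9.8 mm/h.
Σ(I−φ)·Δt = d  ⇒  (7+11.9+9.8 − 3φ)·0.5 = 7.8
φ = (28.70 − 7.8/0.5) / 3 = 4.37 mm/h.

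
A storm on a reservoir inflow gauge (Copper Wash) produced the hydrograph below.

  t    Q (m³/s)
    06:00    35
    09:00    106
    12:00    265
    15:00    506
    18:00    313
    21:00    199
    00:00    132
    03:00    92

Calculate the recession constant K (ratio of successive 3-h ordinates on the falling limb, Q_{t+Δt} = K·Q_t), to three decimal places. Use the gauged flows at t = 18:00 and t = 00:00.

K ≈ 0.649

Using the recession-limb readings at t = 18:00 and t = 00:00: Q falls from 313 to 132 m³/s over 2 intervals.
K = (Q₂/Q₁)^(1/2) = (132/313)^(1/2) = 0.649.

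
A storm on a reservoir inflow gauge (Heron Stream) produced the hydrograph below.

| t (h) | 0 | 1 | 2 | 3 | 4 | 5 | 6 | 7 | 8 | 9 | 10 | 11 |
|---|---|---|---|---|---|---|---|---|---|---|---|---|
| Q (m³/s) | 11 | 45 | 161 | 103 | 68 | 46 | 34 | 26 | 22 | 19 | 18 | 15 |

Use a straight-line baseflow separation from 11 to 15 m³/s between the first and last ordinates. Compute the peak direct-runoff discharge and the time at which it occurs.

Q_p = 149.27 m³/s at t = 2 h

Subtracting baseflow gives direct-runoff ordinates: 0.00, 33.64, 149.27, 90.91, 55.55, 33.18, 20.82, 12.45, 8.09, 4.73, 3.36, 0.00 m³/s.
The maximum is 149.27 m³/s, occurring at the reading for t = 2 h.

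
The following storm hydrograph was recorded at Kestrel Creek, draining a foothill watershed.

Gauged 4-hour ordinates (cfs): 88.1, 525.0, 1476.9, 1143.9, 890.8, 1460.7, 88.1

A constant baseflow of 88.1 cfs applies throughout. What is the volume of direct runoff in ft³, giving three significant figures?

V ≈ 7.28 × 10^7 ft³

Direct-runoff ordinates (Q − Q_b): 0.0, 436.9, 1388.8, 1055.8, 802.7, 1372.6, 0.0 cfs.
ΣQ_DR = 5057 cfs.
With Δt = 4 h = 14400 s, V = ΣQ_DR · Δt = 5057 × 14400 = 7.28 × 10^7 ft³.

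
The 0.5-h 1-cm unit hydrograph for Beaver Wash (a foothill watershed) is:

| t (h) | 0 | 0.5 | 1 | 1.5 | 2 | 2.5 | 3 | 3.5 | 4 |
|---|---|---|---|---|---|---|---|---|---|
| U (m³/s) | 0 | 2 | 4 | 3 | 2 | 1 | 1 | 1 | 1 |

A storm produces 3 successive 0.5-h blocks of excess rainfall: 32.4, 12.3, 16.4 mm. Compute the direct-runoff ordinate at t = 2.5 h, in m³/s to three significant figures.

Q ≈ 10.6 m³/s

By discrete convolution, Q_j = Σ (P_i / 10 mm) · U_{j−i}.
At t = 2.5 h (j=5): Q = (32.4/10)·1 + (12.3/10)·2 + (16.4/10)·3 = 10.6 m³/s.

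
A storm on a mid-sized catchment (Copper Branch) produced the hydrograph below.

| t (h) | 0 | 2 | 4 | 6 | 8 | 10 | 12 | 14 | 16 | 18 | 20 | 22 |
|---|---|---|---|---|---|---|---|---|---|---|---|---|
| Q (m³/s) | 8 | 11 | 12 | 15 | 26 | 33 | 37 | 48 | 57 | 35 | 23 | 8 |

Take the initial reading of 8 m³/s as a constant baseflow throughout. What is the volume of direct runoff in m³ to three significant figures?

Direct-runoff ordinates (Q − Q_b): 0.0, 3.0, 4.0, 7.0, 18.0, 25.0, 29.0, 40.0, 49.0, 27.0, 15.0, 0.0 m³/s.
ΣQ_DR = 217.0 m³/s.
With Δt = 2 h = 7200 s, V = ΣQ_DR · Δt = 217.0 × 7200 = 1.56 × 10^6 m³.

V ≈ 1.56 × 10^6 m³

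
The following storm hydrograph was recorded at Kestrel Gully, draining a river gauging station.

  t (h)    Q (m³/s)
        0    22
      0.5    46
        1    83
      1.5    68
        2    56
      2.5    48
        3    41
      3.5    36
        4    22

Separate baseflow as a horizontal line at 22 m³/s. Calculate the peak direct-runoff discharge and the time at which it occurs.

Q_p = 61.0 m³/s at t = 1 h

Subtracting baseflow gives direct-runoff ordinates: 0.0, 24.0, 61.0, 46.0, 34.0, 26.0, 19.0, 14.0, 0.0 m³/s.
The maximum is 61.0 m³/s, occurring at the reading for t = 1 h.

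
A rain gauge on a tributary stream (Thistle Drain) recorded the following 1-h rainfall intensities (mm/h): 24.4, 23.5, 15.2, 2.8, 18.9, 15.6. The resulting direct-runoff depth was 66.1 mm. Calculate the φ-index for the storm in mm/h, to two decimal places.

φ ≈ 6.30 mm/h

Only the 5 blocks with intensity above φ contribute runoff: 24.4, 23.5, 15.2, 18.9, 15.6 mm/h.
Σ(I−φ)·Δt = d  ⇒  (24.4+23.5+15.2+18.9+15.6 − 5φ)·1 = 66.1
φ = (97.60 − 66.1/1) / 5 = 6.30 mm/h.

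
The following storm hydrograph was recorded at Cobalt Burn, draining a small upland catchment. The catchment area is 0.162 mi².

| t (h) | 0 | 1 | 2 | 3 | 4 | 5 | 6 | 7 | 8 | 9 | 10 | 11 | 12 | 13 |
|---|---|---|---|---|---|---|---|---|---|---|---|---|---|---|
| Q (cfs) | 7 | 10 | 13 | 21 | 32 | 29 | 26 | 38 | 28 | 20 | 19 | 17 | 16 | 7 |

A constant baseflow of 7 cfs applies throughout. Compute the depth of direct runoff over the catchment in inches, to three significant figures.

Direct runoff: 0.0, 3.0, 6.0, 14.0, 25.0, 22.0, 19.0, 31.0, 21.0, 13.0, 12.0, 10.0, 9.0, 0.0 cfs; ΣQ_DR = 185.0 cfs.
V = ΣQ_DR · Δt = 185.0 × 3600 s = 6.660 × 10^5 ft³.
Over A = 0.162 mi², depth = V / A = 1.77 in.

d ≈ 1.77 in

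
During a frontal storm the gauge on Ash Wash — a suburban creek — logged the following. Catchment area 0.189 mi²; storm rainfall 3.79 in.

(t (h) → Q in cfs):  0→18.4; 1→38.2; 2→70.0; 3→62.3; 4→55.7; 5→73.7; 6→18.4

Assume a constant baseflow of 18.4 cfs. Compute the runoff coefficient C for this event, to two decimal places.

C ≈ 0.45

ΣQ_DR = 207.9 cfs; V = ΣQ_DR·Δt = 7.484 × 10^5 ft³.
Runoff depth d = V / A = 1.705 in.
C = d / P = 1.705 / 3.79 = 0.45.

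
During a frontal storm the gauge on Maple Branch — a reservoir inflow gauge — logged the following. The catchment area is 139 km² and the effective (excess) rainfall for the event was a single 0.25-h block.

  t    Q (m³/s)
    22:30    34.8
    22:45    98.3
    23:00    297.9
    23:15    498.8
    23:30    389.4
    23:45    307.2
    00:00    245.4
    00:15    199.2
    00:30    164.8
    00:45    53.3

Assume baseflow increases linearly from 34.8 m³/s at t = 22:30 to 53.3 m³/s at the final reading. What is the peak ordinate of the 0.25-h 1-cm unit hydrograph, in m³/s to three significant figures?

U_p ≈ 383 m³/s

Direct runoff: 0.00, 61.44, 258.99, 457.83, 346.38, 262.12, 198.27, 150.01, 113.56, 0.00 m³/s; ΣQ_DR = 1849 m³/s, peak = 457.83 m³/s.
Runoff depth d = ΣQ_DR·Δt / A = 1849 × 900 / (139 km²) = 11.97 mm.
The 1-cm UH is the DRH scaled by (10 mm)/d, so U_p = 457.83 × 10/11.97 = 383 m³/s.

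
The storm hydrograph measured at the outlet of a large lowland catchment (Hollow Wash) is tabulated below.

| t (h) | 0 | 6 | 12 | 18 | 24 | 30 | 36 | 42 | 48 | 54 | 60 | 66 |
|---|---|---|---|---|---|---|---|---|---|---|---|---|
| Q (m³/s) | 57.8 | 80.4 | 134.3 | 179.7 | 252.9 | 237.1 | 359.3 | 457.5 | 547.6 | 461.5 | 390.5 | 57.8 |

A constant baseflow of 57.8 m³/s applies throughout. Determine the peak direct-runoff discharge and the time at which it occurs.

Subtracting baseflow gives direct-runoff ordinates: 0.0, 22.6, 76.5, 121.9, 195.1, 179.3, 301.5, 399.7, 489.8, 403.7, 332.7, 0.0 m³/s.
The maximum is 489.8 m³/s, occurring at the reading for t = 48 h.

Q_p = 489.8 m³/s at t = 48 h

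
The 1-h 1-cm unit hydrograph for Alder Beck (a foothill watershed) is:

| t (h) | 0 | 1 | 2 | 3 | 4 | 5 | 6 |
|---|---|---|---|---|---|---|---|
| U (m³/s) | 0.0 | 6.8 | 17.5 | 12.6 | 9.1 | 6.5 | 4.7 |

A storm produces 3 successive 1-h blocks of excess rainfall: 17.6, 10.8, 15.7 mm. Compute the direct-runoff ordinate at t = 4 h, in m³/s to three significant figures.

By discrete convolution, Q_j = Σ (P_i / 10 mm) · U_{j−i}.
At t = 4 h (j=4): Q = (17.6/10)·9.1 + (10.8/10)·12.6 + (15.7/10)·17.5 = 57.1 m³/s.

Q ≈ 57.1 m³/s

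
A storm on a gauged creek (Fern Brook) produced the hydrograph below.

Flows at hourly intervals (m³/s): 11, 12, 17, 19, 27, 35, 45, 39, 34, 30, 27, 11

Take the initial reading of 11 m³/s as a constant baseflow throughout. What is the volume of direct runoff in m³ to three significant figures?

Direct-runoff ordinates (Q − Q_b): 0.0, 1.0, 6.0, 8.0, 16.0, 24.0, 34.0, 28.0, 23.0, 19.0, 16.0, 0.0 m³/s.
ΣQ_DR = 175.0 m³/s.
With Δt = 1 h = 3600 s, V = ΣQ_DR · Δt = 175.0 × 3600 = 6.30 × 10^5 m³.

V ≈ 6.30 × 10^5 m³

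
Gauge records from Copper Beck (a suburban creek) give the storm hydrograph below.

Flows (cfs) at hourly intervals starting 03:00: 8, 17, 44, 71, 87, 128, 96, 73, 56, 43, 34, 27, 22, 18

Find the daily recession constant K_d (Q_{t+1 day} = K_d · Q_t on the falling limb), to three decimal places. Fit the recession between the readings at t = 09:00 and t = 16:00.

Between t = 09:00 and t = 16:00 the flow falls from 96 to 18 cfs over 7×1 h = 7 h.
Per-interval ratio K = (18/96)^(1/7) = 0.7873; K_d = K^(24/1) = 0.003.

K_d ≈ 0.003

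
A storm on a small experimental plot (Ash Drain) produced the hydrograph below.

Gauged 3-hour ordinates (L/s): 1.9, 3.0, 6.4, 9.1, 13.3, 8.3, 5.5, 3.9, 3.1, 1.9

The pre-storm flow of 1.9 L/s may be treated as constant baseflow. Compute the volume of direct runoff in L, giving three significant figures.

V ≈ 4.04 × 10^5 L

Direct-runoff ordinates (Q − Q_b): 0.0, 1.1, 4.5, 7.2, 11.4, 6.4, 3.6, 2.0, 1.2, 0.0 L/s.
ΣQ_DR = 37.40 L/s.
With Δt = 3 h = 10800 s, V = ΣQ_DR · Δt = 37.40 × 10800 = 4.04 × 10^5 L.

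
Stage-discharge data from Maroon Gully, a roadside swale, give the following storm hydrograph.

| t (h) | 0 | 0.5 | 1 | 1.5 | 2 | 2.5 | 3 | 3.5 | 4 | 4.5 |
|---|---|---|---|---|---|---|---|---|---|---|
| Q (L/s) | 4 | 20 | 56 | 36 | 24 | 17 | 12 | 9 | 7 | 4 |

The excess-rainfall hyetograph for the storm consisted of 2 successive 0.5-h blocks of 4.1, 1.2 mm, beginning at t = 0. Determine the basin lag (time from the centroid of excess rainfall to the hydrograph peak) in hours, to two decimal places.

t_L ≈ 0.64 h

Centroid of excess rainfall: t_c = Σ P_i·t̄_i / ΣP_i = 0.3632 h (block centres at 0.25, 0.75 h).
Hydrograph peak occurs at t = 1 h, so basin lag t_L = 1 − 0.3632 = 0.64 h.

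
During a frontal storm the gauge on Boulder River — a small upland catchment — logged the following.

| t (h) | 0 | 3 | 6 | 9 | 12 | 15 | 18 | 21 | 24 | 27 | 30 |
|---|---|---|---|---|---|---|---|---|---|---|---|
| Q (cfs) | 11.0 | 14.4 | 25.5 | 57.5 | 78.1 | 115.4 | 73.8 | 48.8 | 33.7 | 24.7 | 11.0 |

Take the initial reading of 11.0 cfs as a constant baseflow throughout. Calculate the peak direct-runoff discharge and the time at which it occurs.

Subtracting baseflow gives direct-runoff ordinates: 0.0, 3.4, 14.5, 46.5, 67.1, 104.4, 62.8, 37.8, 22.7, 13.7, 0.0 cfs.
The maximum is 104.4 cfs, occurring at the reading for t = 15 h.

Q_p = 104.4 cfs at t = 15 h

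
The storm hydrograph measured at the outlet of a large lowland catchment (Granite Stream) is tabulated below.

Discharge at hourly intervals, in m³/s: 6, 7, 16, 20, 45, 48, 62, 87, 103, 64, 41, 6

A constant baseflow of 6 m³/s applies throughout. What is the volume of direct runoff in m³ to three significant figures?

V ≈ 1.56 × 10^6 m³

Direct-runoff ordinates (Q − Q_b): 0.0, 1.0, 10.0, 14.0, 39.0, 42.0, 56.0, 81.0, 97.0, 58.0, 35.0, 0.0 m³/s.
ΣQ_DR = 433.0 m³/s.
With Δt = 1 h = 3600 s, V = ΣQ_DR · Δt = 433.0 × 3600 = 1.56 × 10^6 m³.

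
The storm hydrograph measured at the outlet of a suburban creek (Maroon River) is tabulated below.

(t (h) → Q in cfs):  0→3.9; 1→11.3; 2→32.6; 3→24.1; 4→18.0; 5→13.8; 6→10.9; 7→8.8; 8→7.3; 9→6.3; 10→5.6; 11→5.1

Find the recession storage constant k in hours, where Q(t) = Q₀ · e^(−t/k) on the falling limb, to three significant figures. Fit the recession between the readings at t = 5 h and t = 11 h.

k ≈ 6.03 h

On the falling limb, Q drops from 13.8 to 5.1 cfs between t = 5 h and t = 11 h (Δt = 6 h).
k = −Δt / ln(Q₂/Q₁) = −6 / ln(5.1/13.8) = 6.03 h.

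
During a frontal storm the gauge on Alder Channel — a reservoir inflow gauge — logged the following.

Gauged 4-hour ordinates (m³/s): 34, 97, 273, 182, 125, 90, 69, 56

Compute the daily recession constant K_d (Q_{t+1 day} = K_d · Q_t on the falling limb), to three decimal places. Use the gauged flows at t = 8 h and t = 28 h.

K_d ≈ 0.149

Between t = 8 h and t = 28 h the flow falls from 273 to 56 m³/s over 5×4 h = 20 h.
Per-interval ratio K = (56/273)^(1/5) = 0.7285; K_d = K^(24/4) = 0.149.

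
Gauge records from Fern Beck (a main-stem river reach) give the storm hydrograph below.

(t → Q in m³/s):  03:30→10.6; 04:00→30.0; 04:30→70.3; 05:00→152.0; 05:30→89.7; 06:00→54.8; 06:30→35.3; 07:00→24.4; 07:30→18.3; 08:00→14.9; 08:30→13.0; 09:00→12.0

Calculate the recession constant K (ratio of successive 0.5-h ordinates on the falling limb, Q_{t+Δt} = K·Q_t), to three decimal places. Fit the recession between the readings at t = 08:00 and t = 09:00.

K ≈ 0.897

Using the recession-limb readings at t = 08:00 and t = 09:00: Q falls from 14.9 to 12.0 m³/s over 2 intervals.
K = (Q₂/Q₁)^(1/2) = (12.0/14.9)^(1/2) = 0.897.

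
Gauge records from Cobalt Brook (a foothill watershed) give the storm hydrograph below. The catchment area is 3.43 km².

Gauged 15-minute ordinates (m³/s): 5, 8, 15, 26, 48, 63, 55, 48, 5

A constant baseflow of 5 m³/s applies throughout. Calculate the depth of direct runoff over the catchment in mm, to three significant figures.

Direct runoff: 0.0, 3.0, 10.0, 21.0, 43.0, 58.0, 50.0, 43.0, 0.0 m³/s; ΣQ_DR = 228.0 m³/s.
V = ΣQ_DR · Δt = 228.0 × 900 s = 2.052 × 10^5 m³.
Over A = 3.43 km², depth = V / A = 59.8 mm.

d ≈ 59.8 mm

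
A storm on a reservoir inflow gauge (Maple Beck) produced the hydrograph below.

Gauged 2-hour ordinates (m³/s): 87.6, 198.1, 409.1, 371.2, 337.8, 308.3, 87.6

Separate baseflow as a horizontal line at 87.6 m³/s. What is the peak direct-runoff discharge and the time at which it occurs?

Q_p = 321.5 m³/s at t = 4 h

Subtracting baseflow gives direct-runoff ordinates: 0.0, 110.5, 321.5, 283.6, 250.2, 220.7, 0.0 m³/s.
The maximum is 321.5 m³/s, occurring at the reading for t = 4 h.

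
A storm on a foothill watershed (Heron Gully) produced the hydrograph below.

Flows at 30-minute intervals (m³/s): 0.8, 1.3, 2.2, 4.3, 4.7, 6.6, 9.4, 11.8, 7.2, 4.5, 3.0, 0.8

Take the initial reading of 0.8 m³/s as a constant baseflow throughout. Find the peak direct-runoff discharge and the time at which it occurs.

Subtracting baseflow gives direct-runoff ordinates: 0.0, 0.5, 1.4, 3.5, 3.9, 5.8, 8.6, 11.0, 6.4, 3.7, 2.2, 0.0 m³/s.
The maximum is 11.0 m³/s, occurring at the reading for t = 3.5 h.

Q_p = 11.0 m³/s at t = 3.5 h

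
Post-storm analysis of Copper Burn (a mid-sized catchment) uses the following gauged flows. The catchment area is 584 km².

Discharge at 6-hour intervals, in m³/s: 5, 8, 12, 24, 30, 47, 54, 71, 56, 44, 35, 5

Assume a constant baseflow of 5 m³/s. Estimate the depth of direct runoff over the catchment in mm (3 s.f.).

d ≈ 12.2 mm

Direct runoff: 0.0, 3.0, 7.0, 19.0, 25.0, 42.0, 49.0, 66.0, 51.0, 39.0, 30.0, 0.0 m³/s; ΣQ_DR = 331.0 m³/s.
V = ΣQ_DR · Δt = 331.0 × 21600 s = 7.150 × 10^6 m³.
Over A = 584 km², depth = V / A = 12.2 mm.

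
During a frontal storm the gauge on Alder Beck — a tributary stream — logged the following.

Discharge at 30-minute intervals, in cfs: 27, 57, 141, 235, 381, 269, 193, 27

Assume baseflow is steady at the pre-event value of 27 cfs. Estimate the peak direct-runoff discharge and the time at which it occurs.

Q_p = 354.0 cfs at t = 2 h

Subtracting baseflow gives direct-runoff ordinates: 0.0, 30.0, 114.0, 208.0, 354.0, 242.0, 166.0, 0.0 cfs.
The maximum is 354.0 cfs, occurring at the reading for t = 2 h.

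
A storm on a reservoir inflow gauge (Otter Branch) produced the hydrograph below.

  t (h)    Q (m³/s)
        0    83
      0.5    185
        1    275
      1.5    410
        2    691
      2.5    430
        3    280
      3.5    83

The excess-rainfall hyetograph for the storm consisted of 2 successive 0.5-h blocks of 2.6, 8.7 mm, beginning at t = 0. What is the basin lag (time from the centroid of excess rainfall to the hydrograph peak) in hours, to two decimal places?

t_L ≈ 1.37 h

Centroid of excess rainfall: t_c = Σ P_i·t̄_i / ΣP_i = 0.6350 h (block centres at 0.25, 0.75 h).
Hydrograph peak occurs at t = 2 h, so basin lag t_L = 2 − 0.6350 = 1.37 h.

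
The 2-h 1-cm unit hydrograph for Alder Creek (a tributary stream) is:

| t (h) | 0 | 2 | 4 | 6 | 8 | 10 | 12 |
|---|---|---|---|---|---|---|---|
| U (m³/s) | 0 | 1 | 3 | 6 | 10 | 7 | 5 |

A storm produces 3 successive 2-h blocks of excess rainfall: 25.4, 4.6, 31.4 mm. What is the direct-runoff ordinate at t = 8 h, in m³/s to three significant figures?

Q ≈ 37.6 m³/s

By discrete convolution, Q_j = Σ (P_i / 10 mm) · U_{j−i}.
At t = 8 h (j=4): Q = (25.4/10)·10 + (4.6/10)·6 + (31.4/10)·3 = 37.6 m³/s.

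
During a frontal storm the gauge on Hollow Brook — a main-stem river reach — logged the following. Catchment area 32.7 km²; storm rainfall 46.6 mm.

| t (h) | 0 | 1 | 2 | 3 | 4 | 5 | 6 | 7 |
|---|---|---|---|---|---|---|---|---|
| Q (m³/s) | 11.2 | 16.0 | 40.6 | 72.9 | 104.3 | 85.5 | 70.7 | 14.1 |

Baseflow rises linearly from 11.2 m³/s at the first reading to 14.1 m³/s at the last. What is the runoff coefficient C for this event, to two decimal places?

ΣQ_DR = 314.1 m³/s; V = ΣQ_DR·Δt = 1.131 × 10^6 m³.
Runoff depth d = V / A = 34.58 mm.
C = d / P = 34.58 / 46.6 = 0.74.

C ≈ 0.74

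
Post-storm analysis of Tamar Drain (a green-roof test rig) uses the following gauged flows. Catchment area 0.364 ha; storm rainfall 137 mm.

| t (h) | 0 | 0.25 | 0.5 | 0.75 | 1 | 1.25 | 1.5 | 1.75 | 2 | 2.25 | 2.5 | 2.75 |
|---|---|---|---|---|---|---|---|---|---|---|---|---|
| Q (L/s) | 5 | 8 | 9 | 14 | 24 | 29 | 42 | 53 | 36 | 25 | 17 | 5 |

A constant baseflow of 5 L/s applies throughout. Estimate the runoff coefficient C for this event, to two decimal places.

ΣQ_DR = 207.0 L/s; V = ΣQ_DR·Δt = 1.863 × 10^5 L.
Runoff depth d = V / A = 51.18 mm.
C = d / P = 51.18 / 137 = 0.37.

C ≈ 0.37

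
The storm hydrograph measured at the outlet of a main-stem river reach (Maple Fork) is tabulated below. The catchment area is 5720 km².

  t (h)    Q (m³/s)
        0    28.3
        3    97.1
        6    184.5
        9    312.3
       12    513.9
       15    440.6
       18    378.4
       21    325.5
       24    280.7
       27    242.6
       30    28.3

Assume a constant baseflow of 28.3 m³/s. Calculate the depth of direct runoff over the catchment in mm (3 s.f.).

d ≈ 4.76 mm

Direct runoff: 0.0, 68.8, 156.2, 284.0, 485.6, 412.3, 350.1, 297.2, 252.4, 214.3, 0.0 m³/s; ΣQ_DR = 2521 m³/s.
V = ΣQ_DR · Δt = 2521 × 10800 s = 2.723 × 10^7 m³.
Over A = 5720 km², depth = V / A = 4.76 mm.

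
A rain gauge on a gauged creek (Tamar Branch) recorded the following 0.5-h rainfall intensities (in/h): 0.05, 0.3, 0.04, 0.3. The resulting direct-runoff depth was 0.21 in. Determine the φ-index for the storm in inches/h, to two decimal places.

Only the 2 blocks with intensity above φ contribute runoff: 0.3, 0.3 in/h.
Σ(I−φ)·Δt = d  ⇒  (0.3+0.3 − 2φ)·0.5 = 0.21
φ = (0.6000 − 0.21/0.5) / 2 = 0.09 in/h.

φ ≈ 0.09 in/h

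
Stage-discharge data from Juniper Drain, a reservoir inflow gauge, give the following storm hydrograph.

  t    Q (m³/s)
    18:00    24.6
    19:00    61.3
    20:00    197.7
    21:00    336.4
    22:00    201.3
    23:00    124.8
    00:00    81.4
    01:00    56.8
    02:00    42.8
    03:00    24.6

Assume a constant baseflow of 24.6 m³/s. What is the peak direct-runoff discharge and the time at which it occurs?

Q_p = 311.8 m³/s at t = 21:00

Subtracting baseflow gives direct-runoff ordinates: 0.0, 36.7, 173.1, 311.8, 176.7, 100.2, 56.8, 32.2, 18.2, 0.0 m³/s.
The maximum is 311.8 m³/s, occurring at the reading for t = 21:00.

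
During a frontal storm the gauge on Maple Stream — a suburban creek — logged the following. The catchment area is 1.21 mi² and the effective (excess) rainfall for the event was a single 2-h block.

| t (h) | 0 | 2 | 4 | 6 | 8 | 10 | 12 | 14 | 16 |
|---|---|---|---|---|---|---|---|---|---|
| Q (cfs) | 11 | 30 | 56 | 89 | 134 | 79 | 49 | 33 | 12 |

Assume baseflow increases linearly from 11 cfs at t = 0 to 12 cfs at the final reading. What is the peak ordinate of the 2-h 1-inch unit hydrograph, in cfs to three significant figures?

U_p ≈ 123 cfs

Direct runoff: 0.00, 18.88, 44.75, 77.62, 122.50, 67.38, 37.25, 21.12, 0.00 cfs; ΣQ_DR = 389.5 cfs, peak = 122.50 cfs.
Runoff depth d = ΣQ_DR·Δt / A = 389.5 × 7200 / (1.21 mi²) = 0.9976 in.
The 1-inch UH is the DRH scaled by (1 in)/d, so U_p = 122.50 × 1/0.9976 = 123 cfs.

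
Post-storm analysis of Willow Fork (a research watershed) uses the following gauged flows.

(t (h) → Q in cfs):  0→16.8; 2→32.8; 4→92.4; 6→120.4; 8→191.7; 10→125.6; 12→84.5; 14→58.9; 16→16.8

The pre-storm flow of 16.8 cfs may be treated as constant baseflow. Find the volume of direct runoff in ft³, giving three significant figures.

Direct-runoff ordinates (Q − Q_b): 0.0, 16.0, 75.6, 103.6, 174.9, 108.8, 67.7, 42.1, 0.0 cfs.
ΣQ_DR = 588.7 cfs.
With Δt = 2 h = 7200 s, V = ΣQ_DR · Δt = 588.7 × 7200 = 4.24 × 10^6 ft³.

V ≈ 4.24 × 10^6 ft³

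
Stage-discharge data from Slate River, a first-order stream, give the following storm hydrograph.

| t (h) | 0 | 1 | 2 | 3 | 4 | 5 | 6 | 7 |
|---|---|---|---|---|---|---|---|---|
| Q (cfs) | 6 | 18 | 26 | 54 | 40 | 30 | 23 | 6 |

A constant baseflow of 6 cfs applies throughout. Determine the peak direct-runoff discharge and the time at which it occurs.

Q_p = 48.0 cfs at t = 3 h

Subtracting baseflow gives direct-runoff ordinates: 0.0, 12.0, 20.0, 48.0, 34.0, 24.0, 17.0, 0.0 cfs.
The maximum is 48.0 cfs, occurring at the reading for t = 3 h.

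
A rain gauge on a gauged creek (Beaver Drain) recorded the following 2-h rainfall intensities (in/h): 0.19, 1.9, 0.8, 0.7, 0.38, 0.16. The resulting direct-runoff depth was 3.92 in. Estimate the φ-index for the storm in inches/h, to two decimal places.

Only the 3 blocks with intensity above φ contribute runoff: 1.9, 0.8, 0.7 in/h.
Σ(I−φ)·Δt = d  ⇒  (1.9+0.8+0.7 − 3φ)·2 = 3.92
φ = (3.400 − 3.92/2) / 3 = 0.48 in/h.

φ ≈ 0.48 in/h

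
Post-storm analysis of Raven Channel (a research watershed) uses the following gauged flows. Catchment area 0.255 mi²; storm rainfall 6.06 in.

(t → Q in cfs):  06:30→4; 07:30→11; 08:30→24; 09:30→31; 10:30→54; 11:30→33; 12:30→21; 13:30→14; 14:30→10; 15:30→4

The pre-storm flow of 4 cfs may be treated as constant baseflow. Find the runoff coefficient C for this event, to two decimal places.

C ≈ 0.17

ΣQ_DR = 166.0 cfs; V = ΣQ_DR·Δt = 5.976 × 10^5 ft³.
Runoff depth d = V / A = 1.009 in.
C = d / P = 1.009 / 6.06 = 0.17.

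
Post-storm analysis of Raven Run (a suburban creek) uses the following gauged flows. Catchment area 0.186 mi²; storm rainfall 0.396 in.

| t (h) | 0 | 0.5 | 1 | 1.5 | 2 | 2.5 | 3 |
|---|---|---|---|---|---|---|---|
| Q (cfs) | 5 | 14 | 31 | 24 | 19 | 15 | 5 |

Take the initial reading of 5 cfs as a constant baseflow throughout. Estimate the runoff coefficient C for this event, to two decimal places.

ΣQ_DR = 78.00 cfs; V = ΣQ_DR·Δt = 1.404 × 10^5 ft³.
Runoff depth d = V / A = 0.3249 in.
C = d / P = 0.3249 / 0.396 = 0.82.

C ≈ 0.82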